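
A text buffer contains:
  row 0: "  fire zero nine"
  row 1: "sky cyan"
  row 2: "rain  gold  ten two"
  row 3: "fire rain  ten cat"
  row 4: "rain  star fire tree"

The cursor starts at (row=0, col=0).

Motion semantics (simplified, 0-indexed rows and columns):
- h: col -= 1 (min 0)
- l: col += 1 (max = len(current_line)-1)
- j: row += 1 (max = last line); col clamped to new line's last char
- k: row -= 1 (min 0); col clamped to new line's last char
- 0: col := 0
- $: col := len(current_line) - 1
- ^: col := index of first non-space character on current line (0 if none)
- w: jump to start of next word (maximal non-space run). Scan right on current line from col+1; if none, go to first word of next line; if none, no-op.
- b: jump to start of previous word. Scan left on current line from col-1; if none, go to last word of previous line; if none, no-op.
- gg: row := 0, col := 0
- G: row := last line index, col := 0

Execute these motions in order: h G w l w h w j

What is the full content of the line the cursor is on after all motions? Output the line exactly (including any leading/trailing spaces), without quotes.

After 1 (h): row=0 col=0 char='_'
After 2 (G): row=4 col=0 char='r'
After 3 (w): row=4 col=6 char='s'
After 4 (l): row=4 col=7 char='t'
After 5 (w): row=4 col=11 char='f'
After 6 (h): row=4 col=10 char='_'
After 7 (w): row=4 col=11 char='f'
After 8 (j): row=4 col=11 char='f'

Answer: rain  star fire tree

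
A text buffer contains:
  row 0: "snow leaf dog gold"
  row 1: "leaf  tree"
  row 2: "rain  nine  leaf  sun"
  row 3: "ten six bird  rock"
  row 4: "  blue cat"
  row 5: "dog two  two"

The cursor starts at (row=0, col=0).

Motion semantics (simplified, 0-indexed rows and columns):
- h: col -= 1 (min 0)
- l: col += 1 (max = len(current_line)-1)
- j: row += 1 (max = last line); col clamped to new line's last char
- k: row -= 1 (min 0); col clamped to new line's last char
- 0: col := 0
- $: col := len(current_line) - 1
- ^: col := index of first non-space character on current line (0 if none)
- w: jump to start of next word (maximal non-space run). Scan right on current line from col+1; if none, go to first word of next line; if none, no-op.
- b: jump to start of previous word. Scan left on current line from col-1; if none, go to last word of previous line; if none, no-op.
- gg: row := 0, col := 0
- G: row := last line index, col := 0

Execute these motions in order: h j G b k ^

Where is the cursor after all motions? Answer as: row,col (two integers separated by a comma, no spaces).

Answer: 3,0

Derivation:
After 1 (h): row=0 col=0 char='s'
After 2 (j): row=1 col=0 char='l'
After 3 (G): row=5 col=0 char='d'
After 4 (b): row=4 col=7 char='c'
After 5 (k): row=3 col=7 char='_'
After 6 (^): row=3 col=0 char='t'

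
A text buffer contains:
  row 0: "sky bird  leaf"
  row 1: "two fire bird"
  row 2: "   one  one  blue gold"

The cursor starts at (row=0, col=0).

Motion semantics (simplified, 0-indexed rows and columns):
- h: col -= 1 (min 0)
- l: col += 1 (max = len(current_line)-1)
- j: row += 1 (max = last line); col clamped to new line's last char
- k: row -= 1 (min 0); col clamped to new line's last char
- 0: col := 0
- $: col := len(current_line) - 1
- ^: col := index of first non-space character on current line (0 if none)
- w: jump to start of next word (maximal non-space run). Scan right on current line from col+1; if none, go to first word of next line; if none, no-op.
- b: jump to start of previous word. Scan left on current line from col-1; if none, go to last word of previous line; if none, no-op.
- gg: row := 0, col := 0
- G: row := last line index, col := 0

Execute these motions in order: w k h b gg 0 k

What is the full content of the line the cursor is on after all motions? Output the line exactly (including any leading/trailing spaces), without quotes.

After 1 (w): row=0 col=4 char='b'
After 2 (k): row=0 col=4 char='b'
After 3 (h): row=0 col=3 char='_'
After 4 (b): row=0 col=0 char='s'
After 5 (gg): row=0 col=0 char='s'
After 6 (0): row=0 col=0 char='s'
After 7 (k): row=0 col=0 char='s'

Answer: sky bird  leaf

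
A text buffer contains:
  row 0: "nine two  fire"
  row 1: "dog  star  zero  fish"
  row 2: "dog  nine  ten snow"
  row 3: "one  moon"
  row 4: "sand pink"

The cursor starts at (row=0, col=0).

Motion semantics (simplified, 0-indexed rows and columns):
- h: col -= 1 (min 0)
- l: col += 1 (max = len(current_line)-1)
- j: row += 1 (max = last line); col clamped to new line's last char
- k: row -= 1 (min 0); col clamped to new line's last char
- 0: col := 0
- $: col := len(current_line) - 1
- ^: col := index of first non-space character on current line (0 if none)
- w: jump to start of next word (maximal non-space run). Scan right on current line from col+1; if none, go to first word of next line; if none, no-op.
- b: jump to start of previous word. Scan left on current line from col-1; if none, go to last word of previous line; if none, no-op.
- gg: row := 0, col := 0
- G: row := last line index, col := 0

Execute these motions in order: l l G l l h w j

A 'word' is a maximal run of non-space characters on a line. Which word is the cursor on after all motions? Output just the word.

After 1 (l): row=0 col=1 char='i'
After 2 (l): row=0 col=2 char='n'
After 3 (G): row=4 col=0 char='s'
After 4 (l): row=4 col=1 char='a'
After 5 (l): row=4 col=2 char='n'
After 6 (h): row=4 col=1 char='a'
After 7 (w): row=4 col=5 char='p'
After 8 (j): row=4 col=5 char='p'

Answer: pink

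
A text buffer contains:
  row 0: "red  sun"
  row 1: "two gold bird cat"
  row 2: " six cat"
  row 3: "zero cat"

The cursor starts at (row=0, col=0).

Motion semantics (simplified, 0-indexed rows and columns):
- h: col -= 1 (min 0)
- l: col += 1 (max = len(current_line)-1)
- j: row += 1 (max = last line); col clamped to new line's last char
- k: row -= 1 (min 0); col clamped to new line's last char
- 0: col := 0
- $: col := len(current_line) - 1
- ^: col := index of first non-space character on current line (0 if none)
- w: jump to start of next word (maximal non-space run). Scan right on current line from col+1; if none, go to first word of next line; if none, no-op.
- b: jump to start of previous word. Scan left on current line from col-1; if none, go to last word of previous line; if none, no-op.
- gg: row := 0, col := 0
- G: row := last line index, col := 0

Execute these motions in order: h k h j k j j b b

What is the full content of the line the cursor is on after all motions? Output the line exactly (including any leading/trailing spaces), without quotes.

After 1 (h): row=0 col=0 char='r'
After 2 (k): row=0 col=0 char='r'
After 3 (h): row=0 col=0 char='r'
After 4 (j): row=1 col=0 char='t'
After 5 (k): row=0 col=0 char='r'
After 6 (j): row=1 col=0 char='t'
After 7 (j): row=2 col=0 char='_'
After 8 (b): row=1 col=14 char='c'
After 9 (b): row=1 col=9 char='b'

Answer: two gold bird cat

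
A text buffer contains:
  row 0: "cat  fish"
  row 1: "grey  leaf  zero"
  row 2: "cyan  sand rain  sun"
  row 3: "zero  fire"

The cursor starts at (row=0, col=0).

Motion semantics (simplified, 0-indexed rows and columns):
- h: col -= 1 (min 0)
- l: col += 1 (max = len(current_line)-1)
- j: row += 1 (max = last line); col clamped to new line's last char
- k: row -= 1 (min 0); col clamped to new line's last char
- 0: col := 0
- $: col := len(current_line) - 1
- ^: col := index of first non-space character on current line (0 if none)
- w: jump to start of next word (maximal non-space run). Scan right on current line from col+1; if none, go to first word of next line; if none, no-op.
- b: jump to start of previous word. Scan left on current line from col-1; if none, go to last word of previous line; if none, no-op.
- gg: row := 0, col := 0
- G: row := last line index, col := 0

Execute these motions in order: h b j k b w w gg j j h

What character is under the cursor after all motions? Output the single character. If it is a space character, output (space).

Answer: c

Derivation:
After 1 (h): row=0 col=0 char='c'
After 2 (b): row=0 col=0 char='c'
After 3 (j): row=1 col=0 char='g'
After 4 (k): row=0 col=0 char='c'
After 5 (b): row=0 col=0 char='c'
After 6 (w): row=0 col=5 char='f'
After 7 (w): row=1 col=0 char='g'
After 8 (gg): row=0 col=0 char='c'
After 9 (j): row=1 col=0 char='g'
After 10 (j): row=2 col=0 char='c'
After 11 (h): row=2 col=0 char='c'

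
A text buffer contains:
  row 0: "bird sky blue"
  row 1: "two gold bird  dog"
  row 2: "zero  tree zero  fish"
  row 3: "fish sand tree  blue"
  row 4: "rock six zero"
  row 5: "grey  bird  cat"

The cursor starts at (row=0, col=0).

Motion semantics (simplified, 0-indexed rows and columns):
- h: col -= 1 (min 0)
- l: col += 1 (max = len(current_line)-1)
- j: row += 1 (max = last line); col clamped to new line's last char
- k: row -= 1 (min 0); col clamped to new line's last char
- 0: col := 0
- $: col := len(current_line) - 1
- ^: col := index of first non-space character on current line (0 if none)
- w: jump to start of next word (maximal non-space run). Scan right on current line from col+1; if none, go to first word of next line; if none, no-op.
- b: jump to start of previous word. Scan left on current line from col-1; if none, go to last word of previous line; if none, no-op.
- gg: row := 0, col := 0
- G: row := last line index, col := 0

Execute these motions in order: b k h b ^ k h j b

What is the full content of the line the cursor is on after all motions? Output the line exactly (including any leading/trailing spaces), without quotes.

After 1 (b): row=0 col=0 char='b'
After 2 (k): row=0 col=0 char='b'
After 3 (h): row=0 col=0 char='b'
After 4 (b): row=0 col=0 char='b'
After 5 (^): row=0 col=0 char='b'
After 6 (k): row=0 col=0 char='b'
After 7 (h): row=0 col=0 char='b'
After 8 (j): row=1 col=0 char='t'
After 9 (b): row=0 col=9 char='b'

Answer: bird sky blue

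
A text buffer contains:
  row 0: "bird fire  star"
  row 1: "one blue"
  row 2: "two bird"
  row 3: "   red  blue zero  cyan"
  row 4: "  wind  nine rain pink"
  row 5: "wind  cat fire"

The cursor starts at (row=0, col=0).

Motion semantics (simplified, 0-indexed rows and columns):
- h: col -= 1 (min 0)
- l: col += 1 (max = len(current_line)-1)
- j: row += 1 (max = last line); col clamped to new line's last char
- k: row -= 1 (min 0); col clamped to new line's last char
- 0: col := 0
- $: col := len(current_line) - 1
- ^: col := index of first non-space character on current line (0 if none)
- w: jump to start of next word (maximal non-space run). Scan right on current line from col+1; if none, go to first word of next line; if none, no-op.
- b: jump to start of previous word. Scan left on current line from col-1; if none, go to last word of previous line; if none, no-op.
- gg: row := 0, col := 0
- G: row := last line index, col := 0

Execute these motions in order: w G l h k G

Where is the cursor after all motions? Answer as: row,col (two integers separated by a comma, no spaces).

Answer: 5,0

Derivation:
After 1 (w): row=0 col=5 char='f'
After 2 (G): row=5 col=0 char='w'
After 3 (l): row=5 col=1 char='i'
After 4 (h): row=5 col=0 char='w'
After 5 (k): row=4 col=0 char='_'
After 6 (G): row=5 col=0 char='w'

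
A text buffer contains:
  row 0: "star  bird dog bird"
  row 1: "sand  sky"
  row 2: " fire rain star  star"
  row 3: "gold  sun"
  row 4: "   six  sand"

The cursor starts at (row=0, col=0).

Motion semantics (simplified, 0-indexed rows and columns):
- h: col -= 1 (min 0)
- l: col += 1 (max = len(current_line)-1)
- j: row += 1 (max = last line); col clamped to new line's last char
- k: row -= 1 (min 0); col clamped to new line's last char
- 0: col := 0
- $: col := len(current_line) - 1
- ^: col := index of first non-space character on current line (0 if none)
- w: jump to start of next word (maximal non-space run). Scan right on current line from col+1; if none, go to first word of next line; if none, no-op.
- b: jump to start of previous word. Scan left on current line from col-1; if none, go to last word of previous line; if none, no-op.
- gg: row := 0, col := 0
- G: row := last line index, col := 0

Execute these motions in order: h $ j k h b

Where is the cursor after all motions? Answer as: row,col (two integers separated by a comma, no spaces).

Answer: 0,6

Derivation:
After 1 (h): row=0 col=0 char='s'
After 2 ($): row=0 col=18 char='d'
After 3 (j): row=1 col=8 char='y'
After 4 (k): row=0 col=8 char='r'
After 5 (h): row=0 col=7 char='i'
After 6 (b): row=0 col=6 char='b'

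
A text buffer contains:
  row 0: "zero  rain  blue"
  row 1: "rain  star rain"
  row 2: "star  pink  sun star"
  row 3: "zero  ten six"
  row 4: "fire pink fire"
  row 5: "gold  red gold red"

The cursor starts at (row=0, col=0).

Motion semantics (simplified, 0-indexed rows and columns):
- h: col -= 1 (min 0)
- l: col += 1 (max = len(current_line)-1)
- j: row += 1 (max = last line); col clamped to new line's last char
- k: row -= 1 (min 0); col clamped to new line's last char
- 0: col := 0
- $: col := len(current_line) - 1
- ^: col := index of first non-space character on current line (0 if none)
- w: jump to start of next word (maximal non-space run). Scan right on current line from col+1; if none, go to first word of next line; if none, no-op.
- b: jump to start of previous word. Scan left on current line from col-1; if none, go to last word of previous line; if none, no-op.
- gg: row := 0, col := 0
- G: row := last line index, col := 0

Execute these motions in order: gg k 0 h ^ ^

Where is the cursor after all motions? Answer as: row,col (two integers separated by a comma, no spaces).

Answer: 0,0

Derivation:
After 1 (gg): row=0 col=0 char='z'
After 2 (k): row=0 col=0 char='z'
After 3 (0): row=0 col=0 char='z'
After 4 (h): row=0 col=0 char='z'
After 5 (^): row=0 col=0 char='z'
After 6 (^): row=0 col=0 char='z'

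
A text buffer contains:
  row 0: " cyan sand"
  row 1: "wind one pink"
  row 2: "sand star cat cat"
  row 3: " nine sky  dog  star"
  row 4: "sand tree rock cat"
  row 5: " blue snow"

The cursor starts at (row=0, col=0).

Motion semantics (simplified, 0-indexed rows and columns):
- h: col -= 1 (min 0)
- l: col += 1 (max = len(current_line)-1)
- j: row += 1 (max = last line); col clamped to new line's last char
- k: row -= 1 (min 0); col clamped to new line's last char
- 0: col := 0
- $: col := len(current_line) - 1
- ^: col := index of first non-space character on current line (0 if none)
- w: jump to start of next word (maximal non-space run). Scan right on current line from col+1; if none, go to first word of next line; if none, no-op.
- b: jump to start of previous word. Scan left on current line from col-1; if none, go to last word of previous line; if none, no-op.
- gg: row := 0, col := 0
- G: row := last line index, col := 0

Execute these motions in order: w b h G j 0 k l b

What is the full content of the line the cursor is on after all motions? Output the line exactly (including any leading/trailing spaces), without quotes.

After 1 (w): row=0 col=1 char='c'
After 2 (b): row=0 col=1 char='c'
After 3 (h): row=0 col=0 char='_'
After 4 (G): row=5 col=0 char='_'
After 5 (j): row=5 col=0 char='_'
After 6 (0): row=5 col=0 char='_'
After 7 (k): row=4 col=0 char='s'
After 8 (l): row=4 col=1 char='a'
After 9 (b): row=4 col=0 char='s'

Answer: sand tree rock cat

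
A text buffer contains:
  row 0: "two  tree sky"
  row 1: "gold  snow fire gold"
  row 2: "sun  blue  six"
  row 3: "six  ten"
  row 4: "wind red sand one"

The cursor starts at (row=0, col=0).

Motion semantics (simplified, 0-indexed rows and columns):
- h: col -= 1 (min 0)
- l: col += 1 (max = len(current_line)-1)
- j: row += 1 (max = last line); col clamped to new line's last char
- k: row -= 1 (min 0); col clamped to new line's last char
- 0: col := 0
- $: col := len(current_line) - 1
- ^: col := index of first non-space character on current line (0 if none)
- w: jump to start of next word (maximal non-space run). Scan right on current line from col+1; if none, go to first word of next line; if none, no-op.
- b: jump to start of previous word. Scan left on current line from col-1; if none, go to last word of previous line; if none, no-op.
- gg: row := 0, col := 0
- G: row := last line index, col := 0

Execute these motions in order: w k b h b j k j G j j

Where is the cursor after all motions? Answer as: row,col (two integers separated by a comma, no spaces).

After 1 (w): row=0 col=5 char='t'
After 2 (k): row=0 col=5 char='t'
After 3 (b): row=0 col=0 char='t'
After 4 (h): row=0 col=0 char='t'
After 5 (b): row=0 col=0 char='t'
After 6 (j): row=1 col=0 char='g'
After 7 (k): row=0 col=0 char='t'
After 8 (j): row=1 col=0 char='g'
After 9 (G): row=4 col=0 char='w'
After 10 (j): row=4 col=0 char='w'
After 11 (j): row=4 col=0 char='w'

Answer: 4,0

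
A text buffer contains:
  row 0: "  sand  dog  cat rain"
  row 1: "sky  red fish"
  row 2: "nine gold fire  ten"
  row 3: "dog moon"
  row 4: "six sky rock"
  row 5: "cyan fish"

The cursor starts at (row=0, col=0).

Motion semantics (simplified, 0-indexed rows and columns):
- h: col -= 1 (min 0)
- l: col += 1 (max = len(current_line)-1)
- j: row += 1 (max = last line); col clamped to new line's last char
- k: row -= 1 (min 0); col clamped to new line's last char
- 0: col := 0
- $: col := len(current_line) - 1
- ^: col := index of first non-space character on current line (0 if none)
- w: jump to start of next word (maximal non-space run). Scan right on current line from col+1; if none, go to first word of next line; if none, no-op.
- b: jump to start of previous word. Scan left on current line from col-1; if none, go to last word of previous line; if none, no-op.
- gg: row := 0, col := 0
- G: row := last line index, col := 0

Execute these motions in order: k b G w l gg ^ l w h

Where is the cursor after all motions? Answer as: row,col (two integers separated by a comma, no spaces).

Answer: 0,7

Derivation:
After 1 (k): row=0 col=0 char='_'
After 2 (b): row=0 col=0 char='_'
After 3 (G): row=5 col=0 char='c'
After 4 (w): row=5 col=5 char='f'
After 5 (l): row=5 col=6 char='i'
After 6 (gg): row=0 col=0 char='_'
After 7 (^): row=0 col=2 char='s'
After 8 (l): row=0 col=3 char='a'
After 9 (w): row=0 col=8 char='d'
After 10 (h): row=0 col=7 char='_'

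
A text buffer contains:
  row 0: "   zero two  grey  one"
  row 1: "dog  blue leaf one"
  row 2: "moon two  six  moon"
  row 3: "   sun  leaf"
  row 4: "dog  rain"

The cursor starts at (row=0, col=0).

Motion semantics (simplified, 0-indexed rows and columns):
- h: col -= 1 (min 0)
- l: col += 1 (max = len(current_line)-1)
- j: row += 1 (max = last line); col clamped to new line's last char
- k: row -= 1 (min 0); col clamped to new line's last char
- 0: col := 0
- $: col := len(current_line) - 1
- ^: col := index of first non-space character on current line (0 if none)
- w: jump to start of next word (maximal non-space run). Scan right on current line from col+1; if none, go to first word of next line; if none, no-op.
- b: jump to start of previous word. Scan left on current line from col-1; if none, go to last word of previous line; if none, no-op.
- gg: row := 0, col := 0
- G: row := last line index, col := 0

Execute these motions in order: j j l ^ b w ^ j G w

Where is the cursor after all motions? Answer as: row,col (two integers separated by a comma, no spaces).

Answer: 4,5

Derivation:
After 1 (j): row=1 col=0 char='d'
After 2 (j): row=2 col=0 char='m'
After 3 (l): row=2 col=1 char='o'
After 4 (^): row=2 col=0 char='m'
After 5 (b): row=1 col=15 char='o'
After 6 (w): row=2 col=0 char='m'
After 7 (^): row=2 col=0 char='m'
After 8 (j): row=3 col=0 char='_'
After 9 (G): row=4 col=0 char='d'
After 10 (w): row=4 col=5 char='r'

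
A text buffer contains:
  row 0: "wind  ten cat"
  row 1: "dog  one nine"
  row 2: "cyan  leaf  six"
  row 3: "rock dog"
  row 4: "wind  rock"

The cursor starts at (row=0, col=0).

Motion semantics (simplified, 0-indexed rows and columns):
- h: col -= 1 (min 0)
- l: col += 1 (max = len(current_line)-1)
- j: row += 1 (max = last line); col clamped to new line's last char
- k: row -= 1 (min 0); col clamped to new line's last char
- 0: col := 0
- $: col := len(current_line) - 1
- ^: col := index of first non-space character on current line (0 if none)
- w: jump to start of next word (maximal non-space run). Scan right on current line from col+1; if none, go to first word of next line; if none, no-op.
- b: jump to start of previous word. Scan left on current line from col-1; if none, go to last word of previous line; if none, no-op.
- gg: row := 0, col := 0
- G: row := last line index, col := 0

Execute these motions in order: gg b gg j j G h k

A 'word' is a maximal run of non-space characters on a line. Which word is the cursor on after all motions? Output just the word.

Answer: rock

Derivation:
After 1 (gg): row=0 col=0 char='w'
After 2 (b): row=0 col=0 char='w'
After 3 (gg): row=0 col=0 char='w'
After 4 (j): row=1 col=0 char='d'
After 5 (j): row=2 col=0 char='c'
After 6 (G): row=4 col=0 char='w'
After 7 (h): row=4 col=0 char='w'
After 8 (k): row=3 col=0 char='r'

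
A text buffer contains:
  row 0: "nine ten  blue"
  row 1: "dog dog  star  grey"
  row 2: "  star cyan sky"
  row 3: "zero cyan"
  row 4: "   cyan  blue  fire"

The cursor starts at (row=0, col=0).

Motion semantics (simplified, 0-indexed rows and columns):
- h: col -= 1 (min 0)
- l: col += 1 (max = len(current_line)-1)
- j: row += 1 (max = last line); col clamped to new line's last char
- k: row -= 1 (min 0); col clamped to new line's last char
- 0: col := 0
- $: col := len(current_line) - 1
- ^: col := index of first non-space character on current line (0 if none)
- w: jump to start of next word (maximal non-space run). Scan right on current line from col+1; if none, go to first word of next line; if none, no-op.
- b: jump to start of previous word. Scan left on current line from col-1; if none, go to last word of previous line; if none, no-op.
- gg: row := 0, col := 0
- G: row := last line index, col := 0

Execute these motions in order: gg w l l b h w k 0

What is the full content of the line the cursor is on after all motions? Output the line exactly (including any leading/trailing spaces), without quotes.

After 1 (gg): row=0 col=0 char='n'
After 2 (w): row=0 col=5 char='t'
After 3 (l): row=0 col=6 char='e'
After 4 (l): row=0 col=7 char='n'
After 5 (b): row=0 col=5 char='t'
After 6 (h): row=0 col=4 char='_'
After 7 (w): row=0 col=5 char='t'
After 8 (k): row=0 col=5 char='t'
After 9 (0): row=0 col=0 char='n'

Answer: nine ten  blue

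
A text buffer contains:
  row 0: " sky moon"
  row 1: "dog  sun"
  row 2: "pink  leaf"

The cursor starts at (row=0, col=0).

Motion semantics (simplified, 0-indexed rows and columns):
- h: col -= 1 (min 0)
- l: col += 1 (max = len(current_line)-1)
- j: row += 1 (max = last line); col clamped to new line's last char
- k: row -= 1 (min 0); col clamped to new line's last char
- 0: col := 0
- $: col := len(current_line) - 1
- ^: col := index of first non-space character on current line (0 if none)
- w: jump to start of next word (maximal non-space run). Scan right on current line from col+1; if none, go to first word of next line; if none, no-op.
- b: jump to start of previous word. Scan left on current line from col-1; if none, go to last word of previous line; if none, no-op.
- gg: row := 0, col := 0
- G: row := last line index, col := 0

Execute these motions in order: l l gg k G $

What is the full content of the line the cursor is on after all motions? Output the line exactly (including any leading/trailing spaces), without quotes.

Answer: pink  leaf

Derivation:
After 1 (l): row=0 col=1 char='s'
After 2 (l): row=0 col=2 char='k'
After 3 (gg): row=0 col=0 char='_'
After 4 (k): row=0 col=0 char='_'
After 5 (G): row=2 col=0 char='p'
After 6 ($): row=2 col=9 char='f'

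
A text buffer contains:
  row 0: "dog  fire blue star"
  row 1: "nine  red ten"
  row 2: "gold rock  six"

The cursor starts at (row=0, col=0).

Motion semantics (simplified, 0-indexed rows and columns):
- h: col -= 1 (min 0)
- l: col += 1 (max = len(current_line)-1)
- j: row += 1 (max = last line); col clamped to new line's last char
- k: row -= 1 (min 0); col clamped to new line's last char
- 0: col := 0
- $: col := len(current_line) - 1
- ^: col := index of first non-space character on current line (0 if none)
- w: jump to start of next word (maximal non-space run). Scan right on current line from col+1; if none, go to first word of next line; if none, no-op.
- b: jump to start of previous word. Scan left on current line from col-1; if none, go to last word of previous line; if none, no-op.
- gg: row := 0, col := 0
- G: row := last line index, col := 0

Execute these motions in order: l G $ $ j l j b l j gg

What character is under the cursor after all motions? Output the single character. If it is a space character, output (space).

Answer: d

Derivation:
After 1 (l): row=0 col=1 char='o'
After 2 (G): row=2 col=0 char='g'
After 3 ($): row=2 col=13 char='x'
After 4 ($): row=2 col=13 char='x'
After 5 (j): row=2 col=13 char='x'
After 6 (l): row=2 col=13 char='x'
After 7 (j): row=2 col=13 char='x'
After 8 (b): row=2 col=11 char='s'
After 9 (l): row=2 col=12 char='i'
After 10 (j): row=2 col=12 char='i'
After 11 (gg): row=0 col=0 char='d'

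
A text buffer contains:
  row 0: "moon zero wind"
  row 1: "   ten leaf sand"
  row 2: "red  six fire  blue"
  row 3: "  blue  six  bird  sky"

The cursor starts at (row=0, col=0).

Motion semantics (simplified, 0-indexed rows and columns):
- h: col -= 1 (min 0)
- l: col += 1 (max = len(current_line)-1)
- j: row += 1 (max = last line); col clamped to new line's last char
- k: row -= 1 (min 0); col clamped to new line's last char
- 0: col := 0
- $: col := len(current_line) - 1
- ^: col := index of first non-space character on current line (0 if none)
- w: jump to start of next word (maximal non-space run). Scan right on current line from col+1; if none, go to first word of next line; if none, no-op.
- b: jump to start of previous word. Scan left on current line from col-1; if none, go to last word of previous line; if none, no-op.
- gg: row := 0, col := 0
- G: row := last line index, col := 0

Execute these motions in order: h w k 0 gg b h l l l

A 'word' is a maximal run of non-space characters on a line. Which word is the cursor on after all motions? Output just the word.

After 1 (h): row=0 col=0 char='m'
After 2 (w): row=0 col=5 char='z'
After 3 (k): row=0 col=5 char='z'
After 4 (0): row=0 col=0 char='m'
After 5 (gg): row=0 col=0 char='m'
After 6 (b): row=0 col=0 char='m'
After 7 (h): row=0 col=0 char='m'
After 8 (l): row=0 col=1 char='o'
After 9 (l): row=0 col=2 char='o'
After 10 (l): row=0 col=3 char='n'

Answer: moon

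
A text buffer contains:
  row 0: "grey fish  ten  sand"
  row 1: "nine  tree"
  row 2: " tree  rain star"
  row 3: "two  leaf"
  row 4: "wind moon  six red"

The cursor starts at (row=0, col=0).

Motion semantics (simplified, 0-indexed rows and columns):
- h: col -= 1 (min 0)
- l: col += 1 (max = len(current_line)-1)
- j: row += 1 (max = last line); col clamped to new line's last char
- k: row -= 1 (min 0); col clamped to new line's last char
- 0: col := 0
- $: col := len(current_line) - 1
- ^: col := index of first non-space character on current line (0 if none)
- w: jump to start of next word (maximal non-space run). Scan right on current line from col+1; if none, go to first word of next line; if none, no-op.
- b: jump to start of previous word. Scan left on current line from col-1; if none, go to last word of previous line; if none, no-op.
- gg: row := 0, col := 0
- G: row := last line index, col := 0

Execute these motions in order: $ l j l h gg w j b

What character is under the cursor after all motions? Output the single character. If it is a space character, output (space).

Answer: n

Derivation:
After 1 ($): row=0 col=19 char='d'
After 2 (l): row=0 col=19 char='d'
After 3 (j): row=1 col=9 char='e'
After 4 (l): row=1 col=9 char='e'
After 5 (h): row=1 col=8 char='e'
After 6 (gg): row=0 col=0 char='g'
After 7 (w): row=0 col=5 char='f'
After 8 (j): row=1 col=5 char='_'
After 9 (b): row=1 col=0 char='n'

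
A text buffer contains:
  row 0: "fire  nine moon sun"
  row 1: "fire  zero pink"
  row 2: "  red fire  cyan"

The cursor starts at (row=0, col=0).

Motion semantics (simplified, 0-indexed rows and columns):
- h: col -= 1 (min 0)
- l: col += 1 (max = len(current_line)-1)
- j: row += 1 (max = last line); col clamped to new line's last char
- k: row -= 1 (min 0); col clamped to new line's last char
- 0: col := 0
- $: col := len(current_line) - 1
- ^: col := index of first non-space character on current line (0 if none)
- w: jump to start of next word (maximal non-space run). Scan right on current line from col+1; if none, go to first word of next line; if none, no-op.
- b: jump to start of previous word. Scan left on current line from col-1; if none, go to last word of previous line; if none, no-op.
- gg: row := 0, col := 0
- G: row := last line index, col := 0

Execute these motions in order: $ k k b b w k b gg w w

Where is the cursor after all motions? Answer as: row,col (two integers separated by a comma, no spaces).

After 1 ($): row=0 col=18 char='n'
After 2 (k): row=0 col=18 char='n'
After 3 (k): row=0 col=18 char='n'
After 4 (b): row=0 col=16 char='s'
After 5 (b): row=0 col=11 char='m'
After 6 (w): row=0 col=16 char='s'
After 7 (k): row=0 col=16 char='s'
After 8 (b): row=0 col=11 char='m'
After 9 (gg): row=0 col=0 char='f'
After 10 (w): row=0 col=6 char='n'
After 11 (w): row=0 col=11 char='m'

Answer: 0,11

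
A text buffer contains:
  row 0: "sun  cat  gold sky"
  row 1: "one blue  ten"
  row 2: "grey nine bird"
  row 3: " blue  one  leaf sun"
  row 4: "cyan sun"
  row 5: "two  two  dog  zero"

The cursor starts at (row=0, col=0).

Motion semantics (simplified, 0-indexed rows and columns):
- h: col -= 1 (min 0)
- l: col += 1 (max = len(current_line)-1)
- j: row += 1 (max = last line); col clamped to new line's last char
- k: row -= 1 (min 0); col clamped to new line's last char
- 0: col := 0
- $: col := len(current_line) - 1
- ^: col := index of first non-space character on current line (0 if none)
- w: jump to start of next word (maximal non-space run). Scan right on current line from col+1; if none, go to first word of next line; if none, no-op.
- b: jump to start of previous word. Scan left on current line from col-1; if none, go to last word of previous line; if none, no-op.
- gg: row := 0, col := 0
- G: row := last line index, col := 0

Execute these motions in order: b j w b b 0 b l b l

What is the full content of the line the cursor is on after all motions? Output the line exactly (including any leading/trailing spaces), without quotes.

After 1 (b): row=0 col=0 char='s'
After 2 (j): row=1 col=0 char='o'
After 3 (w): row=1 col=4 char='b'
After 4 (b): row=1 col=0 char='o'
After 5 (b): row=0 col=15 char='s'
After 6 (0): row=0 col=0 char='s'
After 7 (b): row=0 col=0 char='s'
After 8 (l): row=0 col=1 char='u'
After 9 (b): row=0 col=0 char='s'
After 10 (l): row=0 col=1 char='u'

Answer: sun  cat  gold sky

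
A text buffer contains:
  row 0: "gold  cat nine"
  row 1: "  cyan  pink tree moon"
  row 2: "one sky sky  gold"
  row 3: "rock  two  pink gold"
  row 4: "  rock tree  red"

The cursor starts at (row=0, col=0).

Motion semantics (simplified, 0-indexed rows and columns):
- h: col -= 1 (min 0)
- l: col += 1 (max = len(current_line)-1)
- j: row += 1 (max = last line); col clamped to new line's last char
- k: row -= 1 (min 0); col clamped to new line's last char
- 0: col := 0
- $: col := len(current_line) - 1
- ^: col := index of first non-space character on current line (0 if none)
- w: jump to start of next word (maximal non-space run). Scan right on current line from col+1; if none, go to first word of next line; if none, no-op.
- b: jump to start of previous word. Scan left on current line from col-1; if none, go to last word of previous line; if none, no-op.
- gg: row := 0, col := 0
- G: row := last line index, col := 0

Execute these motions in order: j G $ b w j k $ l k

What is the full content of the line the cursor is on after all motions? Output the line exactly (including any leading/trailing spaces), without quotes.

Answer: one sky sky  gold

Derivation:
After 1 (j): row=1 col=0 char='_'
After 2 (G): row=4 col=0 char='_'
After 3 ($): row=4 col=15 char='d'
After 4 (b): row=4 col=13 char='r'
After 5 (w): row=4 col=13 char='r'
After 6 (j): row=4 col=13 char='r'
After 7 (k): row=3 col=13 char='n'
After 8 ($): row=3 col=19 char='d'
After 9 (l): row=3 col=19 char='d'
After 10 (k): row=2 col=16 char='d'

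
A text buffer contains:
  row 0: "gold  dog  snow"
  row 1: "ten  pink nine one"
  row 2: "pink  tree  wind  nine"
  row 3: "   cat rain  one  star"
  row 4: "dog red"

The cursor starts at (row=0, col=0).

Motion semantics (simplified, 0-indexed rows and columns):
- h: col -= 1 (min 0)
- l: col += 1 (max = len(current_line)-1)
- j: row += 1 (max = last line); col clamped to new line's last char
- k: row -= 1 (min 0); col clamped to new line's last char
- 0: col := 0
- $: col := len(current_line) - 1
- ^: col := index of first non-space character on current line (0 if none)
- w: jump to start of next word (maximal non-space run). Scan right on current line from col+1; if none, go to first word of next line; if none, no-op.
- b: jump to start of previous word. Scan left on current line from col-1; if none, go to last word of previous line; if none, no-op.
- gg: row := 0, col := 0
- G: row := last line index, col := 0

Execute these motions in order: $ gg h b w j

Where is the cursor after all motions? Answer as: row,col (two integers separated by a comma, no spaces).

After 1 ($): row=0 col=14 char='w'
After 2 (gg): row=0 col=0 char='g'
After 3 (h): row=0 col=0 char='g'
After 4 (b): row=0 col=0 char='g'
After 5 (w): row=0 col=6 char='d'
After 6 (j): row=1 col=6 char='i'

Answer: 1,6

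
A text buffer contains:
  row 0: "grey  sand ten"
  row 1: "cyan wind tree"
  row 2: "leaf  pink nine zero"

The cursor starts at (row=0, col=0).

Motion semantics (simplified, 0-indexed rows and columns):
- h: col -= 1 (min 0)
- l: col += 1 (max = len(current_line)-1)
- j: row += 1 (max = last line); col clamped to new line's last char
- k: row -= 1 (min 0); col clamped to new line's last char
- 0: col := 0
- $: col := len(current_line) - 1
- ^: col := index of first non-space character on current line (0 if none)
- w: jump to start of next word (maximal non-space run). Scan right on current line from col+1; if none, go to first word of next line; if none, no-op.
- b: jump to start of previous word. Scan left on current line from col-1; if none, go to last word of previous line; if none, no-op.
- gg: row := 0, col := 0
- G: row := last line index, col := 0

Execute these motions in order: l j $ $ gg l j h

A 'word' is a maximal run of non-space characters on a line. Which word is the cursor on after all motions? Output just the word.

After 1 (l): row=0 col=1 char='r'
After 2 (j): row=1 col=1 char='y'
After 3 ($): row=1 col=13 char='e'
After 4 ($): row=1 col=13 char='e'
After 5 (gg): row=0 col=0 char='g'
After 6 (l): row=0 col=1 char='r'
After 7 (j): row=1 col=1 char='y'
After 8 (h): row=1 col=0 char='c'

Answer: cyan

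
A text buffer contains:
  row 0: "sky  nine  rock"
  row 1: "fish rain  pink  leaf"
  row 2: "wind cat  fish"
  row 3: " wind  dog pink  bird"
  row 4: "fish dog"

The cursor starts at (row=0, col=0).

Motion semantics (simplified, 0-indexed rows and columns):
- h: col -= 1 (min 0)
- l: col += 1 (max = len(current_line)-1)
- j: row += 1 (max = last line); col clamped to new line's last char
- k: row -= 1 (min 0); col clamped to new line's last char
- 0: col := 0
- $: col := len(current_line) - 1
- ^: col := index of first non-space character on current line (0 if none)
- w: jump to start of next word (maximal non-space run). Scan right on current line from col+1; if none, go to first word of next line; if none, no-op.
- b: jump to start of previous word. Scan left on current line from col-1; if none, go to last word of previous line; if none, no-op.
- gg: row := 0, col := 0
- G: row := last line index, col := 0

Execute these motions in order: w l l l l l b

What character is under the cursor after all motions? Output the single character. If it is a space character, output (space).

Answer: n

Derivation:
After 1 (w): row=0 col=5 char='n'
After 2 (l): row=0 col=6 char='i'
After 3 (l): row=0 col=7 char='n'
After 4 (l): row=0 col=8 char='e'
After 5 (l): row=0 col=9 char='_'
After 6 (l): row=0 col=10 char='_'
After 7 (b): row=0 col=5 char='n'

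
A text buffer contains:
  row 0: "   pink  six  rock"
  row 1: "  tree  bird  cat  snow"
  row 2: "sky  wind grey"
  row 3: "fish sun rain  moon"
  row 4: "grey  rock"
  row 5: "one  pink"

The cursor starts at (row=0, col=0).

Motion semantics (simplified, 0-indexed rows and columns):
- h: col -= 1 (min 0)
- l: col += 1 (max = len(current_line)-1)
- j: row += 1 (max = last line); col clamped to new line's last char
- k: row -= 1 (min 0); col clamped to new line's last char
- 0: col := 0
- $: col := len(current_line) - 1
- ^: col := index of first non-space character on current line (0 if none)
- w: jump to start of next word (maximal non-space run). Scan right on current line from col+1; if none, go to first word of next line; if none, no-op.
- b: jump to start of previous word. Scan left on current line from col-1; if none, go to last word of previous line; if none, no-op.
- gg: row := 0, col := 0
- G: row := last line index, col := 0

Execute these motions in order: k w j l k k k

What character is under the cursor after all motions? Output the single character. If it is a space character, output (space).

After 1 (k): row=0 col=0 char='_'
After 2 (w): row=0 col=3 char='p'
After 3 (j): row=1 col=3 char='r'
After 4 (l): row=1 col=4 char='e'
After 5 (k): row=0 col=4 char='i'
After 6 (k): row=0 col=4 char='i'
After 7 (k): row=0 col=4 char='i'

Answer: i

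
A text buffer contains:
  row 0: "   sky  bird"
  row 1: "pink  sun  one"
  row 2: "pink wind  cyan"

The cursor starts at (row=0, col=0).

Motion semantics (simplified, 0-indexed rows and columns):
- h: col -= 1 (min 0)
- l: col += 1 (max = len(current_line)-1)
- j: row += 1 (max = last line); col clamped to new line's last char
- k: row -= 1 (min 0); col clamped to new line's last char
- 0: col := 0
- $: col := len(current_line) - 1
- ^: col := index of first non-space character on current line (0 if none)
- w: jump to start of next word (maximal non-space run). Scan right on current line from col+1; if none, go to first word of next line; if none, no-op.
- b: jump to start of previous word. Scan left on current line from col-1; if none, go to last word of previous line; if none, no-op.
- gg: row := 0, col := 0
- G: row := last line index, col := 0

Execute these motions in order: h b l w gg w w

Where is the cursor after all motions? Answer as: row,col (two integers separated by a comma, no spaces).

Answer: 0,8

Derivation:
After 1 (h): row=0 col=0 char='_'
After 2 (b): row=0 col=0 char='_'
After 3 (l): row=0 col=1 char='_'
After 4 (w): row=0 col=3 char='s'
After 5 (gg): row=0 col=0 char='_'
After 6 (w): row=0 col=3 char='s'
After 7 (w): row=0 col=8 char='b'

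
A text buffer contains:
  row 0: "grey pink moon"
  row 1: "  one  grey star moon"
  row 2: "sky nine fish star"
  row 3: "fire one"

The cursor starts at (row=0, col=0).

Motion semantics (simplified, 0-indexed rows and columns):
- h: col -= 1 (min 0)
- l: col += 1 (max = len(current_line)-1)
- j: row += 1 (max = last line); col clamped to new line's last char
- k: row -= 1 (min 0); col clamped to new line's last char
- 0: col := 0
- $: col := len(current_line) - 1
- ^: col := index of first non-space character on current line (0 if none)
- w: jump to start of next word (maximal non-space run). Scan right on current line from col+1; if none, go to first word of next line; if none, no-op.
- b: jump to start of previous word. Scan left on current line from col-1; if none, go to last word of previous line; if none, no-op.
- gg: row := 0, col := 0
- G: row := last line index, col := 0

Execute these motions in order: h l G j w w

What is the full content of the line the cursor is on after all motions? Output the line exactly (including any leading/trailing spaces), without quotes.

After 1 (h): row=0 col=0 char='g'
After 2 (l): row=0 col=1 char='r'
After 3 (G): row=3 col=0 char='f'
After 4 (j): row=3 col=0 char='f'
After 5 (w): row=3 col=5 char='o'
After 6 (w): row=3 col=5 char='o'

Answer: fire one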